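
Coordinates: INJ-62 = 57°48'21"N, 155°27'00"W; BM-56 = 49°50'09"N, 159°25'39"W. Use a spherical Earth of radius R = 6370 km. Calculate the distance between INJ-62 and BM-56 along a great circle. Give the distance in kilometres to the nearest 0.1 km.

923.3 km

INJ-62: φ = +57.80583°, λ = -155.45000°
BM-56: φ = +49.83583°, λ = -159.42750°
Δφ = -7.9700°,  Δλ = -3.9775°
a = sin²(Δφ/2) + cos φ₁ cos φ₂ sin²(Δλ/2) = 0.005243
c = 2·arcsin(√a) = 0.144950 rad = 8.3050°
d = R·c = 6370 × 0.144950 = 923.3 km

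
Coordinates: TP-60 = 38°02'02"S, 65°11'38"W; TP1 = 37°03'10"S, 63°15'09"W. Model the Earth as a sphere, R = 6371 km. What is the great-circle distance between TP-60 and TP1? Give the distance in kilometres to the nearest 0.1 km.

TP-60: φ = -38.03389°, λ = -65.19389°
TP1: φ = -37.05278°, λ = -63.25250°
Δφ = 0.9811°,  Δλ = 1.9414°
a = sin²(Δφ/2) + cos φ₁ cos φ₂ sin²(Δλ/2) = 0.000254
c = 2·arcsin(√a) = 0.031858 rad = 1.8253°
d = R·c = 6371 × 0.031858 = 203.0 km

203.0 km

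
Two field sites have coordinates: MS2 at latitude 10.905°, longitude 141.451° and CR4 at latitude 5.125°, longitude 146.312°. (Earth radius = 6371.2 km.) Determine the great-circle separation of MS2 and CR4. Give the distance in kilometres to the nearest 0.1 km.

836.3 km

Δφ = -5.7800°,  Δλ = 4.8610°
a = sin²(Δφ/2) + cos φ₁ cos φ₂ sin²(Δλ/2) = 0.004301
c = 2·arcsin(√a) = 0.131257 rad = 7.5205°
d = R·c = 6371.2 × 0.131257 = 836.3 km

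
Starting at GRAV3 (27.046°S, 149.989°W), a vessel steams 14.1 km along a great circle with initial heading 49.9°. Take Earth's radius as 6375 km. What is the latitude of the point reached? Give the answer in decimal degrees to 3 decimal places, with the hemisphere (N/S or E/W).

δ = d/R = 14.1/6375 = 0.002212 rad
φ₂ = arcsin(sin φ₁ cos δ + cos φ₁ sin δ cos θ)
   = arcsin(-0.45471·1.00000 + 0.89064·0.00221·0.64412) = -26.96433°
λ₂ = λ₁ + atan2(sin θ sin δ cos φ₁, cos δ − sin φ₁ sin φ₂) = -149.88024°

26.964°S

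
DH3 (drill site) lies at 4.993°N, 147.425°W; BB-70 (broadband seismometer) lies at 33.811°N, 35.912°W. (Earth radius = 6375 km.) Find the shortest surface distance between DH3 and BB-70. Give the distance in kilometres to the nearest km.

Δφ = 28.8180°,  Δλ = 111.5130°
a = sin²(Δφ/2) + cos φ₁ cos φ₂ sin²(Δλ/2) = 0.627553
c = 2·arcsin(√a) = 1.828754 rad = 104.7799°
d = R·c = 6375 × 1.828754 = 11658.3 km

11658 km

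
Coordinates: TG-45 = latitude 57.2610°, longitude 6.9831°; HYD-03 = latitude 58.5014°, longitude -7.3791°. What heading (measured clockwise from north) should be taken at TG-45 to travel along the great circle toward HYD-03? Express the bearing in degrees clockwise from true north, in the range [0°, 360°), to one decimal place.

Δλ = -14.3622°
y = sin Δλ · cos φ₂ = -0.129601
x = cos φ₁ sin φ₂ − sin φ₁ cos φ₂ cos Δλ = 0.035382
θ = atan2(y, x) = -74.7298° → 285.2702° (mod 360°)

285.3°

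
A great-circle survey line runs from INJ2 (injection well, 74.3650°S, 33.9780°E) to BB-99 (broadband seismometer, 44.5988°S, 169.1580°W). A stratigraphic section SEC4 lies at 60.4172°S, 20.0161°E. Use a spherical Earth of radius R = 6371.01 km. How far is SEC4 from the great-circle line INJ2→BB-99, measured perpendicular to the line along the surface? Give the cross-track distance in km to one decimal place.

251.2 km

δ₁₃ = central angle INJ2→SEC4 = 0.259241 rad  (haversine)
θ₁₃ = bearing INJ2→SEC4 = 332.312°,  θ₁₂ = bearing INJ2→BB-99 = 161.156°
dₓₜ = R·arcsin(sin δ₁₃ · sin(θ₁₃ − θ₁₂)) = 6371.01·arcsin(0.25635·sin(171.155°)) = 251.174 km
|dₓₜ| = 251.174 km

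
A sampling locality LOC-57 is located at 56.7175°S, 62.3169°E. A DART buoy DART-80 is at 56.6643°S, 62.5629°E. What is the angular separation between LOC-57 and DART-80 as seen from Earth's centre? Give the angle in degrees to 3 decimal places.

0.145°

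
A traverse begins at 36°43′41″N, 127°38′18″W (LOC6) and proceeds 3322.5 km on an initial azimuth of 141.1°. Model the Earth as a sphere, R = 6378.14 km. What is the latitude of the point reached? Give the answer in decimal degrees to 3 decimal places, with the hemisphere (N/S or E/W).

12.021°N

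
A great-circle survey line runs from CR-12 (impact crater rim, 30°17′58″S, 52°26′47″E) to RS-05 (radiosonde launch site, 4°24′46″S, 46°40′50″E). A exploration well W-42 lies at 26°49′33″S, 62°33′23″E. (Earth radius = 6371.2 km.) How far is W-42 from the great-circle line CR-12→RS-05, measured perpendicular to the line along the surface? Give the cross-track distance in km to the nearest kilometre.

1054 km

CR-12: φ = -30.29944°, λ = +52.44639°
RS-05: φ = -4.41278°, λ = +46.68056°
W-42: φ = -26.82583°, λ = +62.55639°
δ₁₃ = central angle CR-12→W-42 = 0.166329 rad  (haversine)
θ₁₃ = bearing CR-12→W-42 = 71.111°,  θ₁₂ = bearing CR-12→RS-05 = 347.005°
dₓₜ = R·arcsin(sin δ₁₃ · sin(θ₁₃ − θ₁₂)) = 6371.2·arcsin(0.16556·sin(-275.894°)) = 1054.062 km
|dₓₜ| = 1054.062 km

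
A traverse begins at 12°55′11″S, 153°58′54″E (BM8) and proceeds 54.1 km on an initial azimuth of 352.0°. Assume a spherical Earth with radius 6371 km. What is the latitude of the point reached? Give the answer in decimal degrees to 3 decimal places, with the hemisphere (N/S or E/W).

BM8: φ = -12.91972°, λ = +153.98167°
δ = d/R = 54.1/6371 = 0.008492 rad
φ₂ = arcsin(sin φ₁ cos δ + cos φ₁ sin δ cos θ)
   = arcsin(-0.22359·0.99996 + 0.97468·0.00849·0.99027) = -12.43792°
λ₂ = λ₁ + atan2(sin θ sin δ cos φ₁, cos δ − sin φ₁ sin φ₂) = 153.91233°

12.438°S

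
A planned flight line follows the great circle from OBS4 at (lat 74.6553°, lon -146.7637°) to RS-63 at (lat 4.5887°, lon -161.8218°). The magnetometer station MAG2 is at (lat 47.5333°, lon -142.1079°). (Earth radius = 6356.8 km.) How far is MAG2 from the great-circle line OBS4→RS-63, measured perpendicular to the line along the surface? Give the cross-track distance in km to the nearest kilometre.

δ₁₃ = central angle OBS4→MAG2 = 0.474660 rad  (haversine)
θ₁₃ = bearing OBS4→MAG2 = 173.113°,  θ₁₂ = bearing OBS4→RS-63 = 195.934°
dₓₜ = R·arcsin(sin δ₁₃ · sin(θ₁₃ − θ₁₂)) = 6356.8·arcsin(0.45704·sin(-22.821°)) = -1132.788 km
|dₓₜ| = 1132.788 km

1133 km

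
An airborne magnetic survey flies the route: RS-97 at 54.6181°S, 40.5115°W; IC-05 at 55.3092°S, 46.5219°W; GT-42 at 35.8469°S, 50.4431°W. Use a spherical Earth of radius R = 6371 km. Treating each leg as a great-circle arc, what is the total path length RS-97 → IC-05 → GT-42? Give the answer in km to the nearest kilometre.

2576 km

RS-97→IC-05: c = 0.061399 rad, d = 391.17 km
IC-05→GT-42: c = 0.342908 rad, d = 2184.67 km
Total = 391.17 + 2184.67 = 2575.84 km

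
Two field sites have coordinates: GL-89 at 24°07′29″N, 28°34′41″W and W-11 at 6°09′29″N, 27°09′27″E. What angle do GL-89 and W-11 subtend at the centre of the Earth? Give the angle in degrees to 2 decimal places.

GL-89: φ = +24.12472°, λ = -28.57806°
W-11: φ = +6.15806°, λ = +27.15750°
Δφ = -17.9667°,  Δλ = 55.7356°
a = sin²(Δφ/2) + cos φ₁ cos φ₂ sin²(Δλ/2) = 0.222641
c = 2·arcsin(√a) = 0.982772 rad = 56.3087°

56.31°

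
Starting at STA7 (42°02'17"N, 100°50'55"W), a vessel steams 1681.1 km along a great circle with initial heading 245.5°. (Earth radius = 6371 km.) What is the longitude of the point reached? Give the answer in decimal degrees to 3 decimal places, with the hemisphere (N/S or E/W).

117.582°W

STA7: φ = +42.03806°, λ = -100.84861°
δ = d/R = 1681.1/6371 = 0.263868 rad
φ₂ = arcsin(sin φ₁ cos δ + cos φ₁ sin δ cos θ)
   = arcsin(0.66962·0.96539 + 0.74270·0.26082·-0.41469) = 34.47995°
λ₂ = λ₁ + atan2(sin θ sin δ cos φ₁, cos δ − sin φ₁ sin φ₂) = -117.58158°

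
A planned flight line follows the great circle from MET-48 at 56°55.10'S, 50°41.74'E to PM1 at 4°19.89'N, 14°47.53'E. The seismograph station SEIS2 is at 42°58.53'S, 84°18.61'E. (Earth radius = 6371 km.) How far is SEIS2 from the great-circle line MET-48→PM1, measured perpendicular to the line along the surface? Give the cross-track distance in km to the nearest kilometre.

MET-48: φ = -56.91833°, λ = +50.69567°
PM1: φ = +4.33150°, λ = +14.79217°
SEIS2: φ = -42.97550°, λ = +84.31017°
δ₁₃ = central angle MET-48→SEIS2 = 0.442330 rad  (haversine)
θ₁₃ = bearing MET-48→SEIS2 = 71.130°,  θ₁₂ = bearing MET-48→PM1 = 320.840°
dₓₜ = R·arcsin(sin δ₁₃ · sin(θ₁₃ − θ₁₂)) = 6371·arcsin(0.42805·sin(-249.710°)) = 2632.107 km
|dₓₜ| = 2632.107 km

2632 km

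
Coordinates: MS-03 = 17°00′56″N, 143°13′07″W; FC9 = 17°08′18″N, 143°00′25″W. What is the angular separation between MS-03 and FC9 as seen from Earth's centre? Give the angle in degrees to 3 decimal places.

MS-03: φ = +17.01556°, λ = -143.21861°
FC9: φ = +17.13833°, λ = -143.00694°
Δφ = 0.1228°,  Δλ = 0.2117°
a = sin²(Δφ/2) + cos φ₁ cos φ₂ sin²(Δλ/2) = 0.000004
c = 2·arcsin(√a) = 0.004131 rad = 0.2367°

0.237°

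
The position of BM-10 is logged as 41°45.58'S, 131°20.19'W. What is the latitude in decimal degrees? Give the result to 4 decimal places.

41.7597°S

41° + 45.58′/60 = 41 + 0.75967 = 41.7597°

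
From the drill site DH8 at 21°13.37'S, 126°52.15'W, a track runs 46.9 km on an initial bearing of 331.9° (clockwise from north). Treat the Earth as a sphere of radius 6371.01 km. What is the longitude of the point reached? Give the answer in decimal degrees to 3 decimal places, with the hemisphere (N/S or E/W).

DH8: φ = -21.22283°, λ = -126.86917°
δ = d/R = 46.9/6371.01 = 0.007361 rad
φ₂ = arcsin(sin φ₁ cos δ + cos φ₁ sin δ cos θ)
   = arcsin(-0.36200·0.99997 + 0.93218·0.00736·0.88213) = -20.85064°
λ₂ = λ₁ + atan2(sin θ sin δ cos φ₁, cos δ − sin φ₁ sin φ₂) = -127.08175°

127.082°W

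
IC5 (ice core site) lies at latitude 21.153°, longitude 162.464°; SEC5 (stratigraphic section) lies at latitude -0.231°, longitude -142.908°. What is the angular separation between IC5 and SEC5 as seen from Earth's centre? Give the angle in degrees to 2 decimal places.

57.42°

Δφ = -21.3840°,  Δλ = 54.6280°
a = sin²(Δφ/2) + cos φ₁ cos φ₂ sin²(Δλ/2) = 0.230791
c = 2·arcsin(√a) = 1.002237 rad = 57.4240°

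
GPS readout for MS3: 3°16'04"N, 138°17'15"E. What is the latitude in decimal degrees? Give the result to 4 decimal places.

3° + 16′/60 + 4″/3600 = 3 + 0.26667 + 0.00111 = 3.2678°

3.2678°N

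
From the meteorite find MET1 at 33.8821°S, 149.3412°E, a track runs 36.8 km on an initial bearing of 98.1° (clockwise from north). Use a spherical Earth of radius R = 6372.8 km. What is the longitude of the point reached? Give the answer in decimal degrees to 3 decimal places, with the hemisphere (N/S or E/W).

δ = d/R = 36.8/6372.8 = 0.005775 rad
φ₂ = arcsin(sin φ₁ cos δ + cos φ₁ sin δ cos θ)
   = arcsin(-0.55749·0.99998 + 0.83019·0.00577·-0.14090) = -33.92809°
λ₂ = λ₁ + atan2(sin θ sin δ cos φ₁, cos δ − sin φ₁ sin φ₂) = 149.73597°

149.736°E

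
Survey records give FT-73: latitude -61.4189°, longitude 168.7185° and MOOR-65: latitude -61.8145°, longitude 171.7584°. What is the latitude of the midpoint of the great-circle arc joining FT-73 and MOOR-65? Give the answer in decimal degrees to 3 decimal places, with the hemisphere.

61.625°S

Bx = cos φ₂ cos Δλ = 0.471663,  By = cos φ₂ sin Δλ = 0.025048
φₘ = atan2(sin φ₁ + sin φ₂, √((cos φ₁ + Bx)² + By²)) = -61.62513°
λₘ = λ₁ + atan2(By, cos φ₁ + Bx) = 170.22874°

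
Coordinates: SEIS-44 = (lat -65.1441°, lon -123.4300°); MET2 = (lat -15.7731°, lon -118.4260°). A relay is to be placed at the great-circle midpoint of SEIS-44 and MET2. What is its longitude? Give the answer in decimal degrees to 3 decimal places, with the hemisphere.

119.947°W

Bx = cos φ₂ cos Δλ = 0.958678,  By = cos φ₂ sin Δλ = 0.083941
φₘ = atan2(sin φ₁ + sin φ₂, √((cos φ₁ + Bx)² + By²)) = -40.48143°
λₘ = λ₁ + atan2(By, cos φ₁ + Bx) = -119.94669°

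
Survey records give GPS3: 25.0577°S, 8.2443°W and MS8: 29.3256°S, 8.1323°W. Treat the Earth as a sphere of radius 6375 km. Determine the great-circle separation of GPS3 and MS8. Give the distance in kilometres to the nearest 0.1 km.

475.0 km

Δφ = -4.2679°,  Δλ = 0.1120°
a = sin²(Δφ/2) + cos φ₁ cos φ₂ sin²(Δλ/2) = 0.001387
c = 2·arcsin(√a) = 0.074509 rad = 4.2691°
d = R·c = 6375 × 0.074509 = 475.0 km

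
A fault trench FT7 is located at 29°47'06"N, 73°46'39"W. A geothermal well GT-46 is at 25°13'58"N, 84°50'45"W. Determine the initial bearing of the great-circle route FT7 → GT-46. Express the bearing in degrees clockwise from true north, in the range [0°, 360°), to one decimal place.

FT7: φ = +29.78500°, λ = -73.77750°
GT-46: φ = +25.23278°, λ = -84.84583°
Δλ = -11.0683°
y = sin Δλ · cos φ₂ = -0.173662
x = cos φ₁ sin φ₂ − sin φ₁ cos φ₂ cos Δλ = -0.071009
θ = atan2(y, x) = -112.2394° → 247.7606° (mod 360°)

247.8°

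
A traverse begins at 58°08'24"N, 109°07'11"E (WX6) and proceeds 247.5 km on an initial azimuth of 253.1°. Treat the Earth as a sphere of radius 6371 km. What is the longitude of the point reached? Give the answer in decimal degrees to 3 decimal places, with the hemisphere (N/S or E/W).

WX6: φ = +58.14000°, λ = +109.11972°
δ = d/R = 247.5/6371 = 0.038848 rad
φ₂ = arcsin(sin φ₁ cos δ + cos φ₁ sin δ cos θ)
   = arcsin(0.84934·0.99925 + 0.52785·0.03884·-0.29070) = 57.43060°
λ₂ = λ₁ + atan2(sin θ sin δ cos φ₁, cos δ − sin φ₁ sin φ₂) = 105.16139°

105.161°E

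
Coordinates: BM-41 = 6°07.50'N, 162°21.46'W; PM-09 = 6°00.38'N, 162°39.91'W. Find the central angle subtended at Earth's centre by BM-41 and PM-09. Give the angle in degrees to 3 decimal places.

0.328°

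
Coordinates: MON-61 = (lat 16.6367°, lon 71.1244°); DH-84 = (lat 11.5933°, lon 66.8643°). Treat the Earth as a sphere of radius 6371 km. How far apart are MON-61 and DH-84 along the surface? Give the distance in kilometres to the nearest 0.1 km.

724.8 km

Δφ = -5.0434°,  Δλ = -4.2601°
a = sin²(Δφ/2) + cos φ₁ cos φ₂ sin²(Δλ/2) = 0.003232
c = 2·arcsin(√a) = 0.113770 rad = 6.5185°
d = R·c = 6371 × 0.113770 = 724.8 km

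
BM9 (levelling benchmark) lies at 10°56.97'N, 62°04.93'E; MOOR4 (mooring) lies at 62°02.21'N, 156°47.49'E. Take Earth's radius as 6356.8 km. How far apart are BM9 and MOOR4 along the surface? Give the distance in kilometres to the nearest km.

BM9: φ = +10.94950°, λ = +62.08217°
MOOR4: φ = +62.03683°, λ = +156.79150°
Δφ = 51.0873°,  Δλ = 94.7093°
a = sin²(Δφ/2) + cos φ₁ cos φ₂ sin²(Δλ/2) = 0.435014
c = 2·arcsin(√a) = 1.440457 rad = 82.5321°
d = R·c = 6356.8 × 1.440457 = 9156.7 km

9157 km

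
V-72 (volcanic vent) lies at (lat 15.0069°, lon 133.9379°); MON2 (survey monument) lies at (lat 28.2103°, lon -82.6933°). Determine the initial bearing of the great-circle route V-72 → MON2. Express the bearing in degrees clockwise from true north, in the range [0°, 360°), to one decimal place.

Δλ = 143.3688°
y = sin Δλ · cos φ₂ = 0.525790
x = cos φ₁ sin φ₂ − sin φ₁ cos φ₂ cos Δλ = 0.639699
θ = atan2(y, x) = 39.4179° → 39.4179° (mod 360°)

39.4°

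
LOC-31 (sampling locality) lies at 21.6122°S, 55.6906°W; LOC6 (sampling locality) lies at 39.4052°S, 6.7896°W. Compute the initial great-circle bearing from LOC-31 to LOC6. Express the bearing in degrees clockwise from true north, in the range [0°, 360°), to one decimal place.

124.7°

Δλ = 48.9010°
y = sin Δλ · cos φ₂ = 0.582269
x = cos φ₁ sin φ₂ − sin φ₁ cos φ₂ cos Δλ = -0.403092
θ = atan2(y, x) = 124.6940° → 124.6940° (mod 360°)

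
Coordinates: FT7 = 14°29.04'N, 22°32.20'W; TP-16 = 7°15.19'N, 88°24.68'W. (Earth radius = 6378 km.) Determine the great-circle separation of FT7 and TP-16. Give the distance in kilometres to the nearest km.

7225 km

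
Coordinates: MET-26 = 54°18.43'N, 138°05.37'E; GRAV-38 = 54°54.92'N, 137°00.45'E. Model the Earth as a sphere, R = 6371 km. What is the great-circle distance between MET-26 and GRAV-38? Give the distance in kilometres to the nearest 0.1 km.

97.1 km

MET-26: φ = +54.30717°, λ = +138.08950°
GRAV-38: φ = +54.91533°, λ = +137.00750°
Δφ = 0.6082°,  Δλ = -1.0820°
a = sin²(Δφ/2) + cos φ₁ cos φ₂ sin²(Δλ/2) = 0.000058
c = 2·arcsin(√a) = 0.015240 rad = 0.8732°
d = R·c = 6371 × 0.015240 = 97.1 km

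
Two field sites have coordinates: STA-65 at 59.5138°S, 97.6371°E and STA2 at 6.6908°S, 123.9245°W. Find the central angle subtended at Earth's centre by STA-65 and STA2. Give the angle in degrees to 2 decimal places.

Δφ = 52.8230°,  Δλ = 138.4384°
a = sin²(Δφ/2) + cos φ₁ cos φ₂ sin²(Δλ/2) = 0.638309
c = 2·arcsin(√a) = 1.851069 rad = 106.0584°

106.06°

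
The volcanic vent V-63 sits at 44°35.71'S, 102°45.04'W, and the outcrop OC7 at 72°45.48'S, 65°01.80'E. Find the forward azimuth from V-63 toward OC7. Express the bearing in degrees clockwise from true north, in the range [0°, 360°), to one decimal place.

175.9°

V-63: φ = -44.59517°, λ = -102.75067°
OC7: φ = -72.75800°, λ = +65.03000°
Δλ = 167.7807°
y = sin Δλ · cos φ₂ = 0.062736
x = cos φ₁ sin φ₂ − sin φ₁ cos φ₂ cos Δλ = -0.883477
θ = atan2(y, x) = 175.9382° → 175.9382° (mod 360°)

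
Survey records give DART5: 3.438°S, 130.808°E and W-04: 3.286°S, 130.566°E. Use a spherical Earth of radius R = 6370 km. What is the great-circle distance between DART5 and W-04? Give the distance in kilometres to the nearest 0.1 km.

Δφ = 0.1520°,  Δλ = -0.2420°
a = sin²(Δφ/2) + cos φ₁ cos φ₂ sin²(Δλ/2) = 0.000006
c = 2·arcsin(√a) = 0.004982 rad = 0.2854°
d = R·c = 6370 × 0.004982 = 31.7 km

31.7 km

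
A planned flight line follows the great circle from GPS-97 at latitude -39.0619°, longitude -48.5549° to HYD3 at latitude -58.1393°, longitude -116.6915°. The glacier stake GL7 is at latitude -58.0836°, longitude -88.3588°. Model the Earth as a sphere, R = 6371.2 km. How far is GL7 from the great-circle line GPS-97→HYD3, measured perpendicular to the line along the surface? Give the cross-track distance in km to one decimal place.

δ₁₃ = central angle GPS-97→GL7 = 0.554323 rad  (haversine)
θ₁₃ = bearing GPS-97→GL7 = 220.014°,  θ₁₂ = bearing GPS-97→HYD3 = 222.447°
dₓₜ = R·arcsin(sin δ₁₃ · sin(θ₁₃ − θ₁₂)) = 6371.2·arcsin(0.52637·sin(-2.433°)) = -142.393 km
|dₓₜ| = 142.393 km

142.4 km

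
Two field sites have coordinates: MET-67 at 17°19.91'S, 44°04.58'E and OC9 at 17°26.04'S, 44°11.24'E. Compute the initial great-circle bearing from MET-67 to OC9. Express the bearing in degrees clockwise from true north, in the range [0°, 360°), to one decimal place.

134.0°

MET-67: φ = -17.33183°, λ = +44.07633°
OC9: φ = -17.43400°, λ = +44.18733°
Δλ = 0.1110°
y = sin Δλ · cos φ₂ = 0.001848
x = cos φ₁ sin φ₂ − sin φ₁ cos φ₂ cos Δλ = -0.001784
θ = atan2(y, x) = 133.9804° → 133.9804° (mod 360°)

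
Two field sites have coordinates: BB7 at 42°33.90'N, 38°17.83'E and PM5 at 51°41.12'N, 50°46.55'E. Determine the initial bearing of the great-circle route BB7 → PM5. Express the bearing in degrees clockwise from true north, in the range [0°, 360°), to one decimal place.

38.5°

BB7: φ = +42.56500°, λ = +38.29717°
PM5: φ = +51.68533°, λ = +50.77583°
Δλ = 12.4787°
y = sin Δλ · cos φ₂ = 0.133963
x = cos φ₁ sin φ₂ − sin φ₁ cos φ₂ cos Δλ = 0.168415
θ = atan2(y, x) = 38.4998° → 38.4998° (mod 360°)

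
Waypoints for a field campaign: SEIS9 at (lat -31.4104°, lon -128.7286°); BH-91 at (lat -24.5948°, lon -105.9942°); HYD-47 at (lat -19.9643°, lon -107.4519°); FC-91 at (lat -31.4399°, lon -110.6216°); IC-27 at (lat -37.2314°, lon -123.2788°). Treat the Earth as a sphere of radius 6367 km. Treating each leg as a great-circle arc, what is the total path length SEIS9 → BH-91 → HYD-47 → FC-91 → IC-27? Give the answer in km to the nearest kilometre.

5526 km

SEIS9→BH-91: c = 0.369132 rad, d = 2350.26 km
BH-91→HYD-47: c = 0.084174 rad, d = 535.94 km
HYD-47→FC-91: c = 0.206363 rad, d = 1313.91 km
FC-91→IC-27: c = 0.208282 rad, d = 1326.13 km
Total = 2350.26 + 535.94 + 1313.91 + 1326.13 = 5526.24 km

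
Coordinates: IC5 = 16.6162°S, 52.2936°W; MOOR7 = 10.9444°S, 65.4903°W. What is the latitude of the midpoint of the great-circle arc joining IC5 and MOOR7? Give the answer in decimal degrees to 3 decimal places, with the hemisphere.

13.869°S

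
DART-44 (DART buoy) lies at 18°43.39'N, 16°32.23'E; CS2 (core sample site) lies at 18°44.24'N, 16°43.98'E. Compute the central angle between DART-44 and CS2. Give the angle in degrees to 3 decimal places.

DART-44: φ = +18.72317°, λ = +16.53717°
CS2: φ = +18.73733°, λ = +16.73300°
Δφ = 0.0142°,  Δλ = 0.1958°
a = sin²(Δφ/2) + cos φ₁ cos φ₂ sin²(Δλ/2) = 0.000003
c = 2·arcsin(√a) = 0.003246 rad = 0.1860°

0.186°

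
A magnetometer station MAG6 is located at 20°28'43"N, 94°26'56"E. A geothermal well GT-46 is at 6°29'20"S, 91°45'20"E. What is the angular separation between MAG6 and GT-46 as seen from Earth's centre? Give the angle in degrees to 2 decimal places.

MAG6: φ = +20.47861°, λ = +94.44889°
GT-46: φ = -6.48889°, λ = +91.75556°
Δφ = -26.9675°,  Δλ = -2.6933°
a = sin²(Δφ/2) + cos φ₁ cos φ₂ sin²(Δλ/2) = 0.054882
c = 2·arcsin(√a) = 0.472934 rad = 27.0971°

27.10°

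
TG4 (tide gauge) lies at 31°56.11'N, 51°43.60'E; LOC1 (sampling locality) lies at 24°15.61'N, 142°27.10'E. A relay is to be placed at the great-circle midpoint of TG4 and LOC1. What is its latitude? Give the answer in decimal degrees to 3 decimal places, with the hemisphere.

37.212°N

TG4: φ = +31.93517°, λ = +51.72667°
LOC1: φ = +24.26017°, λ = +142.45167°
Bx = cos φ₂ cos Δλ = -0.011536,  By = cos φ₂ sin Δλ = 0.911616
φₘ = atan2(sin φ₁ + sin φ₂, √((cos φ₁ + Bx)² + By²)) = 37.21192°
λₘ = λ₁ + atan2(By, cos φ₁ + Bx) = 99.16629°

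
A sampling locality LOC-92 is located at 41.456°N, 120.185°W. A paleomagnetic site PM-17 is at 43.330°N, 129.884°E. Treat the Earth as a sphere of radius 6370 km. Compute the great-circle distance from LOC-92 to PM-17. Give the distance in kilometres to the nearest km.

Δφ = 1.8740°,  Δλ = -109.9310°
a = sin²(Δφ/2) + cos φ₁ cos φ₂ sin²(Δλ/2) = 0.365774
c = 2·arcsin(√a) = 1.299010 rad = 74.4278°
d = R·c = 6370 × 1.299010 = 8274.7 km

8275 km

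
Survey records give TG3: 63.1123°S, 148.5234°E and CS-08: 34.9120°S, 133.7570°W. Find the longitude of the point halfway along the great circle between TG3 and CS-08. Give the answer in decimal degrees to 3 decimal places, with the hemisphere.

Bx = cos φ₂ cos Δλ = 0.174418,  By = cos φ₂ sin Δλ = 0.801268
φₘ = atan2(sin φ₁ + sin φ₂, √((cos φ₁ + Bx)² + By²)) = -55.21148°
λₘ = λ₁ + atan2(By, cos φ₁ + Bx) = -159.50507°

159.505°W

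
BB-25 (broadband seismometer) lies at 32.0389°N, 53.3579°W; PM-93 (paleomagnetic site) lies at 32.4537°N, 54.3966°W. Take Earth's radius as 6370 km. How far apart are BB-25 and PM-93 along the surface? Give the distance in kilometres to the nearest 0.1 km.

108.0 km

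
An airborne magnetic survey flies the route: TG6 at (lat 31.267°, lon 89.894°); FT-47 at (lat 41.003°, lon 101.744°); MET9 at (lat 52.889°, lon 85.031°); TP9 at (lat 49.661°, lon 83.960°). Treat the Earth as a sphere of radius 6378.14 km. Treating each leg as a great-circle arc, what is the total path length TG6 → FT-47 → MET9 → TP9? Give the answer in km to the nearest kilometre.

3709 km

TG6→FT-47: c = 0.237836 rad, d = 1516.95 km
FT-47→MET9: c = 0.286197 rad, d = 1825.40 km
MET9→TP9: c = 0.057538 rad, d = 366.99 km
Total = 1516.95 + 1825.40 + 366.99 = 3709.34 km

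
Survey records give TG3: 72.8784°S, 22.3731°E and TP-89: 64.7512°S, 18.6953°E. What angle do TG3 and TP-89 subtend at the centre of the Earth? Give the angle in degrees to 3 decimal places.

Δφ = 8.1272°,  Δλ = -3.6778°
a = sin²(Δφ/2) + cos φ₁ cos φ₂ sin²(Δλ/2) = 0.005151
c = 2·arcsin(√a) = 0.143664 rad = 8.2314°

8.231°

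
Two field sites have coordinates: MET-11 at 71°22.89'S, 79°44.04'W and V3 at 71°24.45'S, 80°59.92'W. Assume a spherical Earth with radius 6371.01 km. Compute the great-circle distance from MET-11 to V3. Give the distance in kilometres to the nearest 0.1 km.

MET-11: φ = -71.38150°, λ = -79.73400°
V3: φ = -71.40750°, λ = -80.99867°
Δφ = -0.0260°,  Δλ = -1.2647°
a = sin²(Δφ/2) + cos φ₁ cos φ₂ sin²(Δλ/2) = 0.000012
c = 2·arcsin(√a) = 0.007057 rad = 0.4043°
d = R·c = 6371.01 × 0.007057 = 45.0 km

45.0 km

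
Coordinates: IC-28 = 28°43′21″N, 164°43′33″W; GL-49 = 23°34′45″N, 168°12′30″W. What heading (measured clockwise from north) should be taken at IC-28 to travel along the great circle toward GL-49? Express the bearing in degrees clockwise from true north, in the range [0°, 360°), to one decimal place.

212.1°

IC-28: φ = +28.72250°, λ = -164.72583°
GL-49: φ = +23.57917°, λ = -168.20833°
Δλ = -3.4825°
y = sin Δλ · cos φ₂ = -0.055672
x = cos φ₁ sin φ₂ − sin φ₁ cos φ₂ cos Δλ = -0.088834
θ = atan2(y, x) = -147.9248° → 212.0752° (mod 360°)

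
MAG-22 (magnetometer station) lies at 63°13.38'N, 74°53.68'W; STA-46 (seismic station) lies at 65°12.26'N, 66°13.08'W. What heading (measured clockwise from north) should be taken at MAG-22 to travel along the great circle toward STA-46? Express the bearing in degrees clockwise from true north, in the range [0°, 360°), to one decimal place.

58.4°

MAG-22: φ = +63.22300°, λ = -74.89467°
STA-46: φ = +65.20433°, λ = -66.21800°
Δλ = 8.6767°
y = sin Δλ · cos φ₂ = 0.063267
x = cos φ₁ sin φ₂ − sin φ₁ cos φ₂ cos Δλ = 0.038859
θ = atan2(y, x) = 58.4417° → 58.4417° (mod 360°)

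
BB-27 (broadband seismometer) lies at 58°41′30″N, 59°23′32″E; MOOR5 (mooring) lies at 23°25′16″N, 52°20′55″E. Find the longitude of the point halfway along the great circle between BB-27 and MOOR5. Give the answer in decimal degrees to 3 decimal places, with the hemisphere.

54.894°E

BB-27: φ = +58.69167°, λ = +59.39222°
MOOR5: φ = +23.42111°, λ = +52.34861°
Bx = cos φ₂ cos Δλ = 0.910683,  By = cos φ₂ sin Δλ = -0.112522
φₘ = atan2(sin φ₁ + sin φ₂, √((cos φ₁ + Bx)² + By²)) = 41.10592°
λₘ = λ₁ + atan2(By, cos φ₁ + Bx) = 54.89412°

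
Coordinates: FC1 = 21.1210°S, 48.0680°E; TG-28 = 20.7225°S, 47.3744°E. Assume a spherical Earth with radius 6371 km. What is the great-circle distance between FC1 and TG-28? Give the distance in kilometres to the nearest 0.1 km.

84.6 km

Δφ = 0.3985°,  Δλ = -0.6936°
a = sin²(Δφ/2) + cos φ₁ cos φ₂ sin²(Δλ/2) = 0.000044
c = 2·arcsin(√a) = 0.013275 rad = 0.7606°
d = R·c = 6371 × 0.013275 = 84.6 km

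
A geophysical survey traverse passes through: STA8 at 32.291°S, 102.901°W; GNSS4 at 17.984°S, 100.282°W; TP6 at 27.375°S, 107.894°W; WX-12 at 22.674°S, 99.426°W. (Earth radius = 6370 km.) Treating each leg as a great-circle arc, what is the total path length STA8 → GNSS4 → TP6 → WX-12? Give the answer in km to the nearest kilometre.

3915 km

STA8→GNSS4: c = 0.253080 rad, d = 1612.12 km
GNSS4→TP6: c = 0.204539 rad, d = 1302.91 km
TP6→WX-12: c = 0.156984 rad, d = 999.99 km
Total = 1612.12 + 1302.91 + 999.99 = 3915.02 km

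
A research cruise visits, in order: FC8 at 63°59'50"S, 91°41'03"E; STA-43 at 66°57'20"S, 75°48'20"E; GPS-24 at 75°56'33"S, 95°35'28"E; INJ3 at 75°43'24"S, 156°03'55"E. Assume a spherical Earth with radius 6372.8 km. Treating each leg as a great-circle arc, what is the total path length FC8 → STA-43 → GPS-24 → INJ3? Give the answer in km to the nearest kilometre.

FC8: φ = -63.99722°, λ = +91.68417°
STA-43: φ = -66.95556°, λ = +75.80556°
GPS-24: φ = -75.94250°, λ = +95.59111°
INJ3: φ = -75.72333°, λ = +156.06528°
FC8→STA-43: c = 0.125629 rad, d = 800.61 km
STA-43→GPS-24: c = 0.189434 rad, d = 1207.22 km
GPS-24→INJ3: c = 0.247153 rad, d = 1575.06 km
Total = 800.61 + 1207.22 + 1575.06 = 3582.89 km

3583 km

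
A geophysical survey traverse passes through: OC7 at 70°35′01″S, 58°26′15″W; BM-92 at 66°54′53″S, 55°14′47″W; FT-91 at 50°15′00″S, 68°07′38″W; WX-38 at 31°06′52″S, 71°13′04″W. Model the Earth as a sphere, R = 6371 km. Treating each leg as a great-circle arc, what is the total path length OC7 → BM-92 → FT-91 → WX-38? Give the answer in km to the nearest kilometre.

OC7: φ = -70.58361°, λ = -58.43750°
BM-92: φ = -66.91472°, λ = -55.24639°
FT-91: φ = -50.25000°, λ = -68.12722°
WX-38: φ = -31.11444°, λ = -71.21778°
OC7→BM-92: c = 0.067119 rad, d = 427.61 km
BM-92→FT-91: c = 0.312103 rad, d = 1988.41 km
FT-91→WX-38: c = 0.336399 rad, d = 2143.20 km
Total = 427.61 + 1988.41 + 2143.20 = 4559.22 km

4559 km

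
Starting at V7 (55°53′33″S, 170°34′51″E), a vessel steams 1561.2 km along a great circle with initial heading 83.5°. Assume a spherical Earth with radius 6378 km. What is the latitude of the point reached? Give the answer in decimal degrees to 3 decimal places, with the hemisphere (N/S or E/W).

51.992°S

V7: φ = -55.89250°, λ = +170.58083°
δ = d/R = 1561.2/6378 = 0.244779 rad
φ₂ = arcsin(sin φ₁ cos δ + cos φ₁ sin δ cos θ)
   = arcsin(-0.82799·0.97019 + 0.56075·0.24234·0.11320) = -51.99174°
λ₂ = λ₁ + atan2(sin θ sin δ cos φ₁, cos δ − sin φ₁ sin φ₂) = -166.40082°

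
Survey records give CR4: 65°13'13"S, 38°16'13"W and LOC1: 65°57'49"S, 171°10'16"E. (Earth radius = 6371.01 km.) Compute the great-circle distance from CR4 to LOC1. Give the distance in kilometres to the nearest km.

5239 km

CR4: φ = -65.22028°, λ = -38.27028°
LOC1: φ = -65.96361°, λ = +171.17111°
Δφ = -0.7433°,  Δλ = -150.5586°
a = sin²(Δφ/2) + cos φ₁ cos φ₂ sin²(Δλ/2) = 0.159738
c = 2·arcsin(√a) = 0.822318 rad = 47.1153°
d = R·c = 6371.01 × 0.822318 = 5239.0 km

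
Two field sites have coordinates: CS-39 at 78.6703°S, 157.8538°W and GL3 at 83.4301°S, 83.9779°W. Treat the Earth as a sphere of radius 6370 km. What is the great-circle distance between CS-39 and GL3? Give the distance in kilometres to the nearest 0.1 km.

Δφ = -4.7598°,  Δλ = 73.8759°
a = sin²(Δφ/2) + cos φ₁ cos φ₂ sin²(Δλ/2) = 0.009842
c = 2·arcsin(√a) = 0.198739 rad = 11.3869°
d = R·c = 6370 × 0.198739 = 1266.0 km

1266.0 km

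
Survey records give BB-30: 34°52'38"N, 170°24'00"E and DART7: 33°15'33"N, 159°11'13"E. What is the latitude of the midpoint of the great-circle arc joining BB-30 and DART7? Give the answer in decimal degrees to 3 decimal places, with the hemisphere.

34.196°N

BB-30: φ = +34.87722°, λ = +170.40000°
DART7: φ = +33.25917°, λ = +159.18694°
Bx = cos φ₂ cos Δλ = 0.820236,  By = cos φ₂ sin Δλ = -0.162605
φₘ = atan2(sin φ₁ + sin φ₂, √((cos φ₁ + Bx)² + By²)) = 34.19579°
λₘ = λ₁ + atan2(By, cos φ₁ + Bx) = 164.73976°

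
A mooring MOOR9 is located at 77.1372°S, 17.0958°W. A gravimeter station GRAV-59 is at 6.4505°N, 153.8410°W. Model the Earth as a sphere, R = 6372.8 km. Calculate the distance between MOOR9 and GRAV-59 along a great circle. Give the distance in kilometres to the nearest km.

11757 km

Δφ = 83.5877°,  Δλ = -136.7452°
a = sin²(Δφ/2) + cos φ₁ cos φ₂ sin²(Δλ/2) = 0.635317
c = 2·arcsin(√a) = 1.844848 rad = 105.7020°
d = R·c = 6372.8 × 1.844848 = 11756.8 km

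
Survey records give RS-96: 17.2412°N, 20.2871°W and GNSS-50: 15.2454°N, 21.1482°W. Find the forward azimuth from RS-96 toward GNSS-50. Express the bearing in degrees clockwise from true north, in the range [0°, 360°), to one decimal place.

Δλ = -0.8611°
y = sin Δλ · cos φ₂ = -0.014500
x = cos φ₁ sin φ₂ − sin φ₁ cos φ₂ cos Δλ = -0.034794
θ = atan2(y, x) = -157.3772° → 202.6228° (mod 360°)

202.6°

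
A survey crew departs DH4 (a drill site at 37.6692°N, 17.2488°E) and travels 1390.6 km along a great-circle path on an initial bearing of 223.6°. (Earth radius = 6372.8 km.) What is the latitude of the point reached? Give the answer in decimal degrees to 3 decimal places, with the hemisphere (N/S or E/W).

δ = d/R = 1390.6/6372.8 = 0.218209 rad
φ₂ = arcsin(sin φ₁ cos δ + cos φ₁ sin δ cos θ)
   = arcsin(0.61110·0.97629 + 0.79155·0.21648·-0.72417) = 28.19795°
λ₂ = λ₁ + atan2(sin θ sin δ cos φ₁, cos δ − sin φ₁ sin φ₂) = 7.49627°

28.198°N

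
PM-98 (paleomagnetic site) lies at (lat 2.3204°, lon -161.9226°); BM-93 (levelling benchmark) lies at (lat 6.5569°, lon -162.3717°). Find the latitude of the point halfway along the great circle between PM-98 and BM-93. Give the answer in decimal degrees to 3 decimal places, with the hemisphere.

4.439°N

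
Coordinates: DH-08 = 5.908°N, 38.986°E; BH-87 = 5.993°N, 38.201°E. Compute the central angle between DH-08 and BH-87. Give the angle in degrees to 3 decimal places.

0.785°

Δφ = 0.0850°,  Δλ = -0.7850°
a = sin²(Δφ/2) + cos φ₁ cos φ₂ sin²(Δλ/2) = 0.000047
c = 2·arcsin(√a) = 0.013708 rad = 0.7854°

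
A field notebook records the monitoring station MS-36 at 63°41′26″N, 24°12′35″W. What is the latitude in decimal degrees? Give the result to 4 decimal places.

63.6906°N

63° + 41′/60 + 26″/3600 = 63 + 0.68333 + 0.00722 = 63.6906°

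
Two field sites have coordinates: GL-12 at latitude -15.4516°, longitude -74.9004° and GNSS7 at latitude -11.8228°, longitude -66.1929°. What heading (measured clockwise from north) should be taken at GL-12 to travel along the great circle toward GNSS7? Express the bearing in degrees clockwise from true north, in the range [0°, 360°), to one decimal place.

Δλ = 8.7075°
y = sin Δλ · cos φ₂ = 0.148179
x = cos φ₁ sin φ₂ − sin φ₁ cos φ₂ cos Δλ = 0.060287
θ = atan2(y, x) = 67.8610° → 67.8610° (mod 360°)

67.9°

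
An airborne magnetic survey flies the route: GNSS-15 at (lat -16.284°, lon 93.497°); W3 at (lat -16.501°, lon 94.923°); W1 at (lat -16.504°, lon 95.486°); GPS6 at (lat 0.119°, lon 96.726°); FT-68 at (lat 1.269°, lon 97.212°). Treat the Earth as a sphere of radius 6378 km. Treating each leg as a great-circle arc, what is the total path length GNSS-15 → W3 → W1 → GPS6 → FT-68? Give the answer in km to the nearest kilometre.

2209 km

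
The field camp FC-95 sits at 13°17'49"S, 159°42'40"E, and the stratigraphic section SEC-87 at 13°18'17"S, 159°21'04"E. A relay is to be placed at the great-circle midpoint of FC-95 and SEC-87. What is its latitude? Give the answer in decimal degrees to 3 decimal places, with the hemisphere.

13.301°S

FC-95: φ = -13.29694°, λ = +159.71111°
SEC-87: φ = -13.30472°, λ = +159.35111°
Bx = cos φ₂ cos Δλ = 0.973141,  By = cos φ₂ sin Δλ = -0.006115
φₘ = atan2(sin φ₁ + sin φ₂, √((cos φ₁ + Bx)² + By²)) = -13.30090°
λₘ = λ₁ + atan2(By, cos φ₁ + Bx) = 159.53111°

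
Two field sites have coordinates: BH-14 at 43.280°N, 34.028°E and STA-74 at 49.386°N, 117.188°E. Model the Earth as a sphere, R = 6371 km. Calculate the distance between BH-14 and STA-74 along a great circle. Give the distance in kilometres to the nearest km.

Δφ = 6.1060°,  Δλ = 83.1600°
a = sin²(Δφ/2) + cos φ₁ cos φ₂ sin²(Δλ/2) = 0.211569
c = 2·arcsin(√a) = 0.955916 rad = 54.7699°
d = R·c = 6371 × 0.955916 = 6090.1 km

6090 km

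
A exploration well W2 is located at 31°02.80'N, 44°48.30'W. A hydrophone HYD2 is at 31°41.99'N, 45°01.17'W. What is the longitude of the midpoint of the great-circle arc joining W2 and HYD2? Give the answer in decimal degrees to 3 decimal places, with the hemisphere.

44.912°W

W2: φ = +31.04667°, λ = -44.80500°
HYD2: φ = +31.69983°, λ = -45.01950°
Bx = cos φ₂ cos Δλ = 0.850807,  By = cos φ₂ sin Δλ = -0.003185
φₘ = atan2(sin φ₁ + sin φ₂, √((cos φ₁ + Bx)² + By²)) = 31.37329°
λₘ = λ₁ + atan2(By, cos φ₁ + Bx) = -44.91188°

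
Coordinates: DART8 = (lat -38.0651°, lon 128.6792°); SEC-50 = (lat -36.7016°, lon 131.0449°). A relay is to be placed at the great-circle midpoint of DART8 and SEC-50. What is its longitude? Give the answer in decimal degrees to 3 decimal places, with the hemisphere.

Bx = cos φ₂ cos Δλ = 0.801076,  By = cos φ₂ sin Δλ = 0.033095
φₘ = atan2(sin φ₁ + sin φ₂, √((cos φ₁ + Bx)² + By²)) = -37.38924°
λₘ = λ₁ + atan2(By, cos φ₁ + Bx) = 129.87281°

129.873°E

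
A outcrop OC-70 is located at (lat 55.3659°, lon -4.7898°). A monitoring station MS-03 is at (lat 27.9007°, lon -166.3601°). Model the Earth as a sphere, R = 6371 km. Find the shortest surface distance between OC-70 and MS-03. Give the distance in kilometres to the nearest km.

Δφ = -27.4652°,  Δλ = -161.5703°
a = sin²(Δφ/2) + cos φ₁ cos φ₂ sin²(Δλ/2) = 0.545745
c = 2·arcsin(√a) = 1.662414 rad = 95.2493°
d = R·c = 6371 × 1.662414 = 10591.2 km

10591 km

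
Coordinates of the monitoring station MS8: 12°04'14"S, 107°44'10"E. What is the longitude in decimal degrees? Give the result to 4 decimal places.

107.7361°E

107° + 44′/60 + 10″/3600 = 107 + 0.73333 + 0.00278 = 107.7361°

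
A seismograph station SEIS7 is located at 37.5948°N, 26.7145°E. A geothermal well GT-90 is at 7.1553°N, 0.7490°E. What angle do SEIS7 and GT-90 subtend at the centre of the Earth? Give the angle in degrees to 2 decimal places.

Δφ = -30.4395°,  Δλ = -25.9655°
a = sin²(Δφ/2) + cos φ₁ cos φ₂ sin²(Δλ/2) = 0.108597
c = 2·arcsin(√a) = 0.671633 rad = 38.4817°

38.48°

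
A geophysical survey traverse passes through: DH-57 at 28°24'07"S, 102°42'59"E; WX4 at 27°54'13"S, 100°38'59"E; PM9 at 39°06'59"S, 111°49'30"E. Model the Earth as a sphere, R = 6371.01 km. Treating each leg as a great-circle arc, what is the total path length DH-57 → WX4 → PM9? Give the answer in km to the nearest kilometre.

1828 km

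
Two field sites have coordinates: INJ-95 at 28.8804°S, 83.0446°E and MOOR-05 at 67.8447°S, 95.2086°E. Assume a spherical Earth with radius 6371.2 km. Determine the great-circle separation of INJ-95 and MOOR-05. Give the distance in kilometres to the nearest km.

4407 km

Δφ = -38.9643°,  Δλ = 12.1640°
a = sin²(Δφ/2) + cos φ₁ cos φ₂ sin²(Δλ/2) = 0.114938
c = 2·arcsin(√a) = 0.691761 rad = 39.6350°
d = R·c = 6371.2 × 0.691761 = 4407.3 km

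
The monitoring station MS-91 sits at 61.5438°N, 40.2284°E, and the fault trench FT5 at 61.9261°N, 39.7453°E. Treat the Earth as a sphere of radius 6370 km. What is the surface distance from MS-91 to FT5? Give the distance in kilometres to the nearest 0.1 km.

49.5 km

Δφ = 0.3823°,  Δλ = -0.4831°
a = sin²(Δφ/2) + cos φ₁ cos φ₂ sin²(Δλ/2) = 0.000015
c = 2·arcsin(√a) = 0.007776 rad = 0.4455°
d = R·c = 6370 × 0.007776 = 49.5 km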